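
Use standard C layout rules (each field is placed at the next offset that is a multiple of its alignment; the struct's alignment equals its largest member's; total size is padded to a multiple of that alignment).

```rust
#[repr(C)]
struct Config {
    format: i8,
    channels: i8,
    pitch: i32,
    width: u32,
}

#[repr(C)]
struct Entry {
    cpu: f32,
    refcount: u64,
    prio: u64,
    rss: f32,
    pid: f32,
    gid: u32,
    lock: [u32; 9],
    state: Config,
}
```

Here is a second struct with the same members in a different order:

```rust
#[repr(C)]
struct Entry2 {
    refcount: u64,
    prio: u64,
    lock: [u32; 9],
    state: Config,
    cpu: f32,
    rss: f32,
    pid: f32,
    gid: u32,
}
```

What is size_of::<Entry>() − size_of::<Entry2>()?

Config: 0..1  format  (1B, 1-aligned); 1..2  channels  (1B, 1-aligned); 2..4  -- padding (2B); 4..8  pitch  (4B, 4-aligned); 8..12  width  (4B, 4-aligned); sizeof = 12, alignof = 4
0..4  cpu  (4B, 4-aligned)
4..8  -- padding (4B)
8..16  refcount  (8B, 8-aligned)
16..24  prio  (8B, 8-aligned)
24..28  rss  (4B, 4-aligned)
28..32  pid  (4B, 4-aligned)
32..36  gid  (4B, 4-aligned)
36..72  lock  (36B, 4-aligned)
72..84  state  (12B, 4-aligned)
84..88  -- tail padding (4B)
sizeof = 88, alignof = 8
— Entry2 —
0..8  refcount  (8B, 8-aligned)
8..16  prio  (8B, 8-aligned)
16..52  lock  (36B, 4-aligned)
52..64  state  (12B, 4-aligned)
64..68  cpu  (4B, 4-aligned)
68..72  rss  (4B, 4-aligned)
72..76  pid  (4B, 4-aligned)
76..80  gid  (4B, 4-aligned)
sizeof = 80, alignof = 8
88 − 80 = 8

8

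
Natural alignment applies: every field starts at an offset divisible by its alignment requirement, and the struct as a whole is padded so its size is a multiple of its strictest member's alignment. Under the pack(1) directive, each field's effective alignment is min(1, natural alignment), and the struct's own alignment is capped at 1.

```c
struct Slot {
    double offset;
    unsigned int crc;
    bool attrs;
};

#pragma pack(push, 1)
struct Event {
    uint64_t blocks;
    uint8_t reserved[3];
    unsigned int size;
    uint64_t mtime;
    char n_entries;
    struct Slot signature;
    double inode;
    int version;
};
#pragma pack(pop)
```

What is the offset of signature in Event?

Slot: offset at 0 (size 8, align 8) → ends 8; crc at 8 (size 4, align 4) → ends 12; attrs at 12 (size 1, align 1) → ends 13; tail pad 3 to reach multiple of 8; total 16 bytes, alignment 8
blocks at 0 (size 8, align 1) → ends 8
reserved at 8 (size 3, align 1) → ends 11
size at 11 (size 4, align 1) → ends 15
mtime at 15 (size 8, align 1) → ends 23
n_entries at 23 (size 1, align 1) → ends 24
signature at 24 (size 16, align 1) → ends 40

24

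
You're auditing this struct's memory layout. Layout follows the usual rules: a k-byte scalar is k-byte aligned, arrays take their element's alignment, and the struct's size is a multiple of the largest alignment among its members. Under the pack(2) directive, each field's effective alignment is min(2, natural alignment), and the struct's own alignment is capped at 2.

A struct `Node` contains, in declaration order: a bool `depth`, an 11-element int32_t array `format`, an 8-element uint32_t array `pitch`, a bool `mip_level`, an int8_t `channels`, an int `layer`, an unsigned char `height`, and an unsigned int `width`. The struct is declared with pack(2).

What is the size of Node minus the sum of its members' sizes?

depth at 0 (size 1, align 1) → ends 1
pad 1 to align 2 for format
format at 2 (size 44, align 2) → ends 46
pitch at 46 (size 32, align 2) → ends 78
mip_level at 78 (size 1, align 1) → ends 79
channels at 79 (size 1, align 1) → ends 80
layer at 80 (size 4, align 2) → ends 84
height at 84 (size 1, align 1) → ends 85
pad 1 to align 2 for width
width at 86 (size 4, align 2) → ends 90
total 90 bytes, alignment 2
data bytes 88, size 90 → padding 2

2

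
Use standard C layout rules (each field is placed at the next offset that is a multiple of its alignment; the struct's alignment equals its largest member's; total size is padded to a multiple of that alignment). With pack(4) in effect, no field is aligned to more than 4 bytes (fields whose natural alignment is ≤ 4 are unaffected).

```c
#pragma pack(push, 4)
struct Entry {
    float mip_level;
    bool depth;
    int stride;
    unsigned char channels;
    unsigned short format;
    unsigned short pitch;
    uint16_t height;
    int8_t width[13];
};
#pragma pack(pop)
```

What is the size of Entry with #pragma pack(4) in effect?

36

@0: mip_level [4B, align 4] → 4
@4: depth [1B, align 1] → 5
+3 pad (align 4)
@8: stride [4B, align 4] → 12
@12: channels [1B, align 1] → 13
+1 pad (align 2)
@14: format [2B, align 2] → 16
@16: pitch [2B, align 2] → 18
@18: height [2B, align 2] → 20
@20: width [13B, align 1] → 33
+3 tail pad (align 4)
size 36, align 4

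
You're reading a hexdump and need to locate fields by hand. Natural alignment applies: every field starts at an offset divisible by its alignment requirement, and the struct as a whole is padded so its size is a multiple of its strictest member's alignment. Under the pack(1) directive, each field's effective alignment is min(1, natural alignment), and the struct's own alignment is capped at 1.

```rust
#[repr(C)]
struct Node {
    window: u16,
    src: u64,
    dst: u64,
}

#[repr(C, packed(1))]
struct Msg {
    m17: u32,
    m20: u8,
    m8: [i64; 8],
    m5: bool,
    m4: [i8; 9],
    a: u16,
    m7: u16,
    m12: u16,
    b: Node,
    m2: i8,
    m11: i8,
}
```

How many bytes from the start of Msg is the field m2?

Node: 0..2  window  (2B, 2-aligned); 2..8  -- padding (6B); 8..16  src  (8B, 8-aligned); 16..24  dst  (8B, 8-aligned); sizeof = 24, alignof = 8
0..4  m17  (4B, 1-aligned)
4..5  m20  (1B, 1-aligned)
5..69  m8  (64B, 1-aligned)
69..70  m5  (1B, 1-aligned)
70..79  m4  (9B, 1-aligned)
79..81  a  (2B, 1-aligned)
81..83  m7  (2B, 1-aligned)
83..85  m12  (2B, 1-aligned)
85..109  b  (24B, 1-aligned)
109..110  m2  (1B, 1-aligned)

109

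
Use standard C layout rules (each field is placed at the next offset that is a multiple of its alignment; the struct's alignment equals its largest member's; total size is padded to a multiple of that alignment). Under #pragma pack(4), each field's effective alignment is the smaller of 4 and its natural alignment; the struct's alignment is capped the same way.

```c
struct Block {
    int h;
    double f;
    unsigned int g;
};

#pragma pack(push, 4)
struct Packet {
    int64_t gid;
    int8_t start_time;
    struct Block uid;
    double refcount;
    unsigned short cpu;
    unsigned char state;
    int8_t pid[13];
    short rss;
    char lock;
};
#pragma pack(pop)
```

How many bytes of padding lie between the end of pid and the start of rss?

Block: h at 0 (size 4, align 4) → ends 4; pad 4 to align 8 for f; f at 8 (size 8, align 8) → ends 16; g at 16 (size 4, align 4) → ends 20; tail pad 4 to reach multiple of 8; total 24 bytes, alignment 8
gid at 0 (size 8, align 4) → ends 8
start_time at 8 (size 1, align 1) → ends 9
pad 3 to align 4 for uid
uid at 12 (size 24, align 4) → ends 36
refcount at 36 (size 8, align 4) → ends 44
cpu at 44 (size 2, align 2) → ends 46
state at 46 (size 1, align 1) → ends 47
pid at 47 (size 13, align 1) → ends 60
rss at 60 (size 2, align 2) → ends 62

0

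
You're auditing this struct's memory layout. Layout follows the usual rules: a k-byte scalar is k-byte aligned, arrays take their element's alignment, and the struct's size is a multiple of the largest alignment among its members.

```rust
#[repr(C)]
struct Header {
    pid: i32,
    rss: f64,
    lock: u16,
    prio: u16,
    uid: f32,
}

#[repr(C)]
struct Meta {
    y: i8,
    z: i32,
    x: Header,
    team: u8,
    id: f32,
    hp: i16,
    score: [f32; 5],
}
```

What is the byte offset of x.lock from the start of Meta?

Header: @0: pid [4B, align 4] → 4; +4 pad (align 8); @8: rss [8B, align 8] → 16; @16: lock [2B, align 2] → 18; @18: prio [2B, align 2] → 20; @20: uid [4B, align 4] → 24; size 24, align 8
@0: y [1B, align 1] → 1
+3 pad (align 4)
@4: z [4B, align 4] → 8
@8: x [24B, align 8] → 32
within Header: lock at 16
8 + 16 = 24

24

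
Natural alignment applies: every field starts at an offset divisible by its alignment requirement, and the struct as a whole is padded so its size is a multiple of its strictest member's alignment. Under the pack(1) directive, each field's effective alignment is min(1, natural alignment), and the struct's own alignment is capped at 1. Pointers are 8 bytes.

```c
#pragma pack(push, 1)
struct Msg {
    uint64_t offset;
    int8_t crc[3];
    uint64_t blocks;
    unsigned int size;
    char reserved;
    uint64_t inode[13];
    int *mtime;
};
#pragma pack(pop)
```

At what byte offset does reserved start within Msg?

23

0..8  offset  (8B, 1-aligned)
8..11  crc  (3B, 1-aligned)
11..19  blocks  (8B, 1-aligned)
19..23  size  (4B, 1-aligned)
23..24  reserved  (1B, 1-aligned)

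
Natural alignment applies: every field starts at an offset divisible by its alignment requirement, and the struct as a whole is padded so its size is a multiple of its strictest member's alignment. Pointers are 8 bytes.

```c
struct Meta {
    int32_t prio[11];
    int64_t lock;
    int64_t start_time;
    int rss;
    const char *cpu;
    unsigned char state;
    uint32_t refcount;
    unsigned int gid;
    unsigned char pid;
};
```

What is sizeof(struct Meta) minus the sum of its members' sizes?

14

prio at 0 (size 44, align 4) → ends 44
pad 4 to align 8 for lock
lock at 48 (size 8, align 8) → ends 56
start_time at 56 (size 8, align 8) → ends 64
rss at 64 (size 4, align 4) → ends 68
pad 4 to align 8 for cpu
cpu at 72 (size 8, align 8) → ends 80
state at 80 (size 1, align 1) → ends 81
pad 3 to align 4 for refcount
refcount at 84 (size 4, align 4) → ends 88
gid at 88 (size 4, align 4) → ends 92
pid at 92 (size 1, align 1) → ends 93
tail pad 3 to reach multiple of 8
total 96 bytes, alignment 8
data bytes 82, size 96 → padding 14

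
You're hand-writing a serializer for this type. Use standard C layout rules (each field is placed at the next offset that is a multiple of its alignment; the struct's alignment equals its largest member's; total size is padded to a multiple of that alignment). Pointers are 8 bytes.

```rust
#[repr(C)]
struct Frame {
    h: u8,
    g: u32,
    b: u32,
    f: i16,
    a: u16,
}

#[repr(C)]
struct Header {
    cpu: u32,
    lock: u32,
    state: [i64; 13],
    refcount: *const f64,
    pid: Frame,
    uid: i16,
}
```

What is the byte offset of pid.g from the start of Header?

124

Frame: h at 0 (size 1, align 1) → ends 1; pad 3 to align 4 for g; g at 4 (size 4, align 4) → ends 8; b at 8 (size 4, align 4) → ends 12; f at 12 (size 2, align 2) → ends 14; a at 14 (size 2, align 2) → ends 16; total 16 bytes, alignment 4
cpu at 0 (size 4, align 4) → ends 4
lock at 4 (size 4, align 4) → ends 8
state at 8 (size 104, align 8) → ends 112
refcount at 112 (size 8, align 8) → ends 120
pid at 120 (size 16, align 4) → ends 136
within Frame: g at 4
120 + 4 = 124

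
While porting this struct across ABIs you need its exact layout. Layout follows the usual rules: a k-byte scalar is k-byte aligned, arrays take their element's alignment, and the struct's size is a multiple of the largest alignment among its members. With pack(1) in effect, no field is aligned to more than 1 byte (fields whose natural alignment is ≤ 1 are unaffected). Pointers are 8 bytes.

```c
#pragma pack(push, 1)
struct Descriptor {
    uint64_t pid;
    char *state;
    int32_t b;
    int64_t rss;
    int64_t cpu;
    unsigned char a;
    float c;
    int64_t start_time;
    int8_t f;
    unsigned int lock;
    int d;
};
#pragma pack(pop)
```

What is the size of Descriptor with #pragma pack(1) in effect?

58

@0: pid [8B, align 1] → 8
@8: state [8B, align 1] → 16
@16: b [4B, align 1] → 20
@20: rss [8B, align 1] → 28
@28: cpu [8B, align 1] → 36
@36: a [1B, align 1] → 37
@37: c [4B, align 1] → 41
@41: start_time [8B, align 1] → 49
@49: f [1B, align 1] → 50
@50: lock [4B, align 1] → 54
@54: d [4B, align 1] → 58
size 58, align 1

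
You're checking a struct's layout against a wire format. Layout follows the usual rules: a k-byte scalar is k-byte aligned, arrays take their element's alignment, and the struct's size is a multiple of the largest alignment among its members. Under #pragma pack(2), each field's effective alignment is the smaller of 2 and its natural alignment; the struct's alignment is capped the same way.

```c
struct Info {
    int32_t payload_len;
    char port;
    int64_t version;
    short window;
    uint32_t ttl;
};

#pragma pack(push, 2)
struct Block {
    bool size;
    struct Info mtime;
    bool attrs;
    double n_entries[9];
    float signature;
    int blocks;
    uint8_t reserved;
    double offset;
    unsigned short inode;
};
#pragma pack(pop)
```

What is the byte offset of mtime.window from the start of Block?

18

Info: 0..4  payload_len  (4B, 4-aligned); 4..5  port  (1B, 1-aligned); 5..8  -- padding (3B); 8..16  version  (8B, 8-aligned); 16..18  window  (2B, 2-aligned); 18..20  -- padding (2B); 20..24  ttl  (4B, 4-aligned); sizeof = 24, alignof = 8
0..1  size  (1B, 1-aligned)
1..2  -- padding (1B)
2..26  mtime  (24B, 2-aligned)
within Info: window at 16
2 + 16 = 18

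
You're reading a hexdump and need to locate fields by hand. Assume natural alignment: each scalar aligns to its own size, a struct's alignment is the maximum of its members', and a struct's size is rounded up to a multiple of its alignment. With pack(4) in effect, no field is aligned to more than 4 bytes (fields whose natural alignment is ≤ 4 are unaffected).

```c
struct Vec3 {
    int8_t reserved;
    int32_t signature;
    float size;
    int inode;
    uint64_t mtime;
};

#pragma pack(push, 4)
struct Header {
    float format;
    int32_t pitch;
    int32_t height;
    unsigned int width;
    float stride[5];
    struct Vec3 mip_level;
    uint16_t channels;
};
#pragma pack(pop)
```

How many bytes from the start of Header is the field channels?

Vec3: 0..1  reserved  (1B, 1-aligned); 1..4  -- padding (3B); 4..8  signature  (4B, 4-aligned); 8..12  size  (4B, 4-aligned); 12..16  inode  (4B, 4-aligned); 16..24  mtime  (8B, 8-aligned); sizeof = 24, alignof = 8
0..4  format  (4B, 4-aligned)
4..8  pitch  (4B, 4-aligned)
8..12  height  (4B, 4-aligned)
12..16  width  (4B, 4-aligned)
16..36  stride  (20B, 4-aligned)
36..60  mip_level  (24B, 4-aligned)
60..62  channels  (2B, 2-aligned)

60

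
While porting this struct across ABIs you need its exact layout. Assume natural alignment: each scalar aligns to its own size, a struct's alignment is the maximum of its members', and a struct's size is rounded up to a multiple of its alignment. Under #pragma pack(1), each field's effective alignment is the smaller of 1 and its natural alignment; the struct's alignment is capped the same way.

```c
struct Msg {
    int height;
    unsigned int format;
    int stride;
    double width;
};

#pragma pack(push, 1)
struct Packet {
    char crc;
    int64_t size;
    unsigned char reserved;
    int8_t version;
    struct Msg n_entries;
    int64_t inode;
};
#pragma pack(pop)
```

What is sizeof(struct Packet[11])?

Msg: height at 0 (size 4, align 4) → ends 4; format at 4 (size 4, align 4) → ends 8; stride at 8 (size 4, align 4) → ends 12; pad 4 to align 8 for width; width at 16 (size 8, align 8) → ends 24; total 24 bytes, alignment 8
crc at 0 (size 1, align 1) → ends 1
size at 1 (size 8, align 1) → ends 9
reserved at 9 (size 1, align 1) → ends 10
version at 10 (size 1, align 1) → ends 11
n_entries at 11 (size 24, align 1) → ends 35
inode at 35 (size 8, align 1) → ends 43
total 43 bytes, alignment 1
array of 11: 11 × 43 = 473

473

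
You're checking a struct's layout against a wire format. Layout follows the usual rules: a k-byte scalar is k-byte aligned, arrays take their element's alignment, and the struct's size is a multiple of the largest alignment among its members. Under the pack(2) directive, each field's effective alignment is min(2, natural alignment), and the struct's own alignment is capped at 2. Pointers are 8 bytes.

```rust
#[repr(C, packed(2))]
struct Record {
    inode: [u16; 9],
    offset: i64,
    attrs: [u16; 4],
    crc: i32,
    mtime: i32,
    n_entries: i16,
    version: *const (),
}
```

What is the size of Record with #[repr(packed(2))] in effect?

0..18  inode  (18B, 2-aligned)
18..26  offset  (8B, 2-aligned)
26..34  attrs  (8B, 2-aligned)
34..38  crc  (4B, 2-aligned)
38..42  mtime  (4B, 2-aligned)
42..44  n_entries  (2B, 2-aligned)
44..52  version  (8B, 2-aligned)
sizeof = 52, alignof = 2

52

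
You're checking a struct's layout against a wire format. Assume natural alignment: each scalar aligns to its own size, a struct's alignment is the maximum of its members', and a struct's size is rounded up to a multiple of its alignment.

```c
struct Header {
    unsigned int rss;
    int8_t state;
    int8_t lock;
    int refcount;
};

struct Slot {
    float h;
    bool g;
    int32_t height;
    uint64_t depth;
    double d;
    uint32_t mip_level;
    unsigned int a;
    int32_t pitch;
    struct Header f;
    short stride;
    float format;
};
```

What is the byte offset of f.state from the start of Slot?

48

Header: @0: rss [4B, align 4] → 4; @4: state [1B, align 1] → 5; @5: lock [1B, align 1] → 6; +2 pad (align 4); @8: refcount [4B, align 4] → 12; size 12, align 4
@0: h [4B, align 4] → 4
@4: g [1B, align 1] → 5
+3 pad (align 4)
@8: height [4B, align 4] → 12
+4 pad (align 8)
@16: depth [8B, align 8] → 24
@24: d [8B, align 8] → 32
@32: mip_level [4B, align 4] → 36
@36: a [4B, align 4] → 40
@40: pitch [4B, align 4] → 44
@44: f [12B, align 4] → 56
within Header: state at 4
44 + 4 = 48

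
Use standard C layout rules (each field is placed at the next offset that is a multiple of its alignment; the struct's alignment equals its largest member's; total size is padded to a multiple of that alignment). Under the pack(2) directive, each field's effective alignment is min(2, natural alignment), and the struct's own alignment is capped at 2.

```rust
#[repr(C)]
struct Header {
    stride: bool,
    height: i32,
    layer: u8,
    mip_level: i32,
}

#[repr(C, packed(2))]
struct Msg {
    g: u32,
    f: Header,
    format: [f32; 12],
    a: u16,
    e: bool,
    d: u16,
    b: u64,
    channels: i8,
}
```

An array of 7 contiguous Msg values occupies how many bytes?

Header: @0: stride [1B, align 1] → 1; +3 pad (align 4); @4: height [4B, align 4] → 8; @8: layer [1B, align 1] → 9; +3 pad (align 4); @12: mip_level [4B, align 4] → 16; size 16, align 4
@0: g [4B, align 2] → 4
@4: f [16B, align 2] → 20
@20: format [48B, align 2] → 68
@68: a [2B, align 2] → 70
@70: e [1B, align 1] → 71
+1 pad (align 2)
@72: d [2B, align 2] → 74
@74: b [8B, align 2] → 82
@82: channels [1B, align 1] → 83
+1 tail pad (align 2)
size 84, align 2
array of 7: 7 × 84 = 588

588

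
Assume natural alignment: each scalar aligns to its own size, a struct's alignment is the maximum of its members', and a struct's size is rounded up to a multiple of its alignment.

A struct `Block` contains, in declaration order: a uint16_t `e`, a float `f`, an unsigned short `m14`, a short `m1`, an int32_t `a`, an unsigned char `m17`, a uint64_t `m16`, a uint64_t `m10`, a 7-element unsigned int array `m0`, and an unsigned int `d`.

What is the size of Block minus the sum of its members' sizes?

@0: e [2B, align 2] → 2
+2 pad (align 4)
@4: f [4B, align 4] → 8
@8: m14 [2B, align 2] → 10
@10: m1 [2B, align 2] → 12
@12: a [4B, align 4] → 16
@16: m17 [1B, align 1] → 17
+7 pad (align 8)
@24: m16 [8B, align 8] → 32
@32: m10 [8B, align 8] → 40
@40: m0 [28B, align 4] → 68
@68: d [4B, align 4] → 72
size 72, align 8
data bytes 63, size 72 → padding 9

9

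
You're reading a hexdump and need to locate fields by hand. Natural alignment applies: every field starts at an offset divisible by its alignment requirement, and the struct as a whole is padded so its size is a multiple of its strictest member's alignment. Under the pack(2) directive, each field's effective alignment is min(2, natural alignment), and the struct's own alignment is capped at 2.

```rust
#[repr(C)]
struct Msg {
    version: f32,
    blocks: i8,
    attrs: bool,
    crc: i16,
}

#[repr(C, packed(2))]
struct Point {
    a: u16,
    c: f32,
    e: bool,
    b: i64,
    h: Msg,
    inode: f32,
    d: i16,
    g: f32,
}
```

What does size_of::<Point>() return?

34 bytes

Msg: version at 0 (size 4, align 4) → ends 4; blocks at 4 (size 1, align 1) → ends 5; attrs at 5 (size 1, align 1) → ends 6; crc at 6 (size 2, align 2) → ends 8; total 8 bytes, alignment 4
a at 0 (size 2, align 2) → ends 2
c at 2 (size 4, align 2) → ends 6
e at 6 (size 1, align 1) → ends 7
pad 1 to align 2 for b
b at 8 (size 8, align 2) → ends 16
h at 16 (size 8, align 2) → ends 24
inode at 24 (size 4, align 2) → ends 28
d at 28 (size 2, align 2) → ends 30
g at 30 (size 4, align 2) → ends 34
total 34 bytes, alignment 2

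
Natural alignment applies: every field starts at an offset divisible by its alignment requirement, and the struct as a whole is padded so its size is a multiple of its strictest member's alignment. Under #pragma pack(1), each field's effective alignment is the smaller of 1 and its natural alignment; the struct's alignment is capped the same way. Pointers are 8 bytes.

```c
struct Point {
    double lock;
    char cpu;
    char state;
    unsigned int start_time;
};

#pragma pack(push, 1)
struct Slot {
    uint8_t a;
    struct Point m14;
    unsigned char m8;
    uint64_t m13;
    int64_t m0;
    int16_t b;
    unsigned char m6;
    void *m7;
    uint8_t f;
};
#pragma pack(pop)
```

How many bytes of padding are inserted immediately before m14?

Point: 0..8  lock  (8B, 8-aligned); 8..9  cpu  (1B, 1-aligned); 9..10  state  (1B, 1-aligned); 10..12  -- padding (2B); 12..16  start_time  (4B, 4-aligned); sizeof = 16, alignof = 8
0..1  a  (1B, 1-aligned)
1..17  m14  (16B, 1-aligned)

0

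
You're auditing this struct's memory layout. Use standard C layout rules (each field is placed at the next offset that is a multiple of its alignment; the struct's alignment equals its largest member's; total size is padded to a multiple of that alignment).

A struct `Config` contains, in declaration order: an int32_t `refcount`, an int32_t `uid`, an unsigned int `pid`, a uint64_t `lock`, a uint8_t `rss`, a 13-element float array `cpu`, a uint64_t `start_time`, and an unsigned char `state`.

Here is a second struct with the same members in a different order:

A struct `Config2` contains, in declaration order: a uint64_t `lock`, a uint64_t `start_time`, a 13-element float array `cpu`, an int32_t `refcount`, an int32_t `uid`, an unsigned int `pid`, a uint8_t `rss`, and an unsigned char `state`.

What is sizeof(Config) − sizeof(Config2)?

8

refcount at 0 (size 4, align 4) → ends 4
uid at 4 (size 4, align 4) → ends 8
pid at 8 (size 4, align 4) → ends 12
pad 4 to align 8 for lock
lock at 16 (size 8, align 8) → ends 24
rss at 24 (size 1, align 1) → ends 25
pad 3 to align 4 for cpu
cpu at 28 (size 52, align 4) → ends 80
start_time at 80 (size 8, align 8) → ends 88
state at 88 (size 1, align 1) → ends 89
tail pad 7 to reach multiple of 8
total 96 bytes, alignment 8
— Config2 —
lock at 0 (size 8, align 8) → ends 8
start_time at 8 (size 8, align 8) → ends 16
cpu at 16 (size 52, align 4) → ends 68
refcount at 68 (size 4, align 4) → ends 72
uid at 72 (size 4, align 4) → ends 76
pid at 76 (size 4, align 4) → ends 80
rss at 80 (size 1, align 1) → ends 81
state at 81 (size 1, align 1) → ends 82
tail pad 6 to reach multiple of 8
total 88 bytes, alignment 8
96 − 88 = 8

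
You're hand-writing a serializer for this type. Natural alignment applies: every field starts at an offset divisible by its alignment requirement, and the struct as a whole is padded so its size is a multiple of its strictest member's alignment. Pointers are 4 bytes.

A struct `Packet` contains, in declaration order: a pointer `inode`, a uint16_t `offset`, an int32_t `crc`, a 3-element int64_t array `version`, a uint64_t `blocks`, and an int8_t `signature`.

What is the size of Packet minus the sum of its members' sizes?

@0: inode [4B, align 4] → 4
@4: offset [2B, align 2] → 6
+2 pad (align 4)
@8: crc [4B, align 4] → 12
+4 pad (align 8)
@16: version [24B, align 8] → 40
@40: blocks [8B, align 8] → 48
@48: signature [1B, align 1] → 49
+7 tail pad (align 8)
size 56, align 8
data bytes 43, size 56 → padding 13

13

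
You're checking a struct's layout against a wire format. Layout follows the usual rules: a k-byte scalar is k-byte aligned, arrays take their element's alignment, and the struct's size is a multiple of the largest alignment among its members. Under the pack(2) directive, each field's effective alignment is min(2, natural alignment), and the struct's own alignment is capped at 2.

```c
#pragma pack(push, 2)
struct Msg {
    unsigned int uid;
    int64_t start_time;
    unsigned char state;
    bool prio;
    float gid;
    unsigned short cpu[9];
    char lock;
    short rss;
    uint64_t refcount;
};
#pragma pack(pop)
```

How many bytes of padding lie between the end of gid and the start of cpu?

@0: uid [4B, align 2] → 4
@4: start_time [8B, align 2] → 12
@12: state [1B, align 1] → 13
@13: prio [1B, align 1] → 14
@14: gid [4B, align 2] → 18
@18: cpu [18B, align 2] → 36

0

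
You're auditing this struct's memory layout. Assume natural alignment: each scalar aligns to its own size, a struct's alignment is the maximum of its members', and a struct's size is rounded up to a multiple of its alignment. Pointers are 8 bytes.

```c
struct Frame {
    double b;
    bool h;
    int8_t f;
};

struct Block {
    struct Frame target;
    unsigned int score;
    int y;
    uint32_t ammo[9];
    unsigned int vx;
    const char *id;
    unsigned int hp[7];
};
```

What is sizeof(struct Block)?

104 bytes

Frame: b at 0 (size 8, align 8) → ends 8; h at 8 (size 1, align 1) → ends 9; f at 9 (size 1, align 1) → ends 10; tail pad 6 to reach multiple of 8; total 16 bytes, alignment 8
target at 0 (size 16, align 8) → ends 16
score at 16 (size 4, align 4) → ends 20
y at 20 (size 4, align 4) → ends 24
ammo at 24 (size 36, align 4) → ends 60
vx at 60 (size 4, align 4) → ends 64
id at 64 (size 8, align 8) → ends 72
hp at 72 (size 28, align 4) → ends 100
tail pad 4 to reach multiple of 8
total 104 bytes, alignment 8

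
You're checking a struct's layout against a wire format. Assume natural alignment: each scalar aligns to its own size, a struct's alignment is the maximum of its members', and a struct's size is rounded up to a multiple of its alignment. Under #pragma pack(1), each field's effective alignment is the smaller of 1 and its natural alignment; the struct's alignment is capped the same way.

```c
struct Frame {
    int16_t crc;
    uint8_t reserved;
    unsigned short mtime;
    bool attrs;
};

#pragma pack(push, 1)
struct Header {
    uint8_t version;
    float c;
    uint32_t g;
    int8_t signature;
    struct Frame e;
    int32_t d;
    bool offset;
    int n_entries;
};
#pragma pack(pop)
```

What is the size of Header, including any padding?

27

Frame: 0..2  crc  (2B, 2-aligned); 2..3  reserved  (1B, 1-aligned); 3..4  -- padding (1B); 4..6  mtime  (2B, 2-aligned); 6..7  attrs  (1B, 1-aligned); 7..8  -- tail padding (1B); sizeof = 8, alignof = 2
0..1  version  (1B, 1-aligned)
1..5  c  (4B, 1-aligned)
5..9  g  (4B, 1-aligned)
9..10  signature  (1B, 1-aligned)
10..18  e  (8B, 1-aligned)
18..22  d  (4B, 1-aligned)
22..23  offset  (1B, 1-aligned)
23..27  n_entries  (4B, 1-aligned)
sizeof = 27, alignof = 1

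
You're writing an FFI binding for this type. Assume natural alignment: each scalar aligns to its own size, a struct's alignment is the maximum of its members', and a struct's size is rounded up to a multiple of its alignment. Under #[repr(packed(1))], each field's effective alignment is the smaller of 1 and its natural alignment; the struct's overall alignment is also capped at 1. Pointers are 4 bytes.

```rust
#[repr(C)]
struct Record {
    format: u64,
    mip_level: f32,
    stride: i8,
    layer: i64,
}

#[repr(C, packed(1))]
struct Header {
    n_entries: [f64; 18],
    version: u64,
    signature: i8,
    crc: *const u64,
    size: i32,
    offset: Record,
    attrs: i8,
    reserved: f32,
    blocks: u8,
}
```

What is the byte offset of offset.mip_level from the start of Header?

169

Record: 0..8  format  (8B, 8-aligned); 8..12  mip_level  (4B, 4-aligned); 12..13  stride  (1B, 1-aligned); 13..16  -- padding (3B); 16..24  layer  (8B, 8-aligned); sizeof = 24, alignof = 8
0..144  n_entries  (144B, 1-aligned)
144..152  version  (8B, 1-aligned)
152..153  signature  (1B, 1-aligned)
153..157  crc  (4B, 1-aligned)
157..161  size  (4B, 1-aligned)
161..185  offset  (24B, 1-aligned)
within Record: mip_level at 8
161 + 8 = 169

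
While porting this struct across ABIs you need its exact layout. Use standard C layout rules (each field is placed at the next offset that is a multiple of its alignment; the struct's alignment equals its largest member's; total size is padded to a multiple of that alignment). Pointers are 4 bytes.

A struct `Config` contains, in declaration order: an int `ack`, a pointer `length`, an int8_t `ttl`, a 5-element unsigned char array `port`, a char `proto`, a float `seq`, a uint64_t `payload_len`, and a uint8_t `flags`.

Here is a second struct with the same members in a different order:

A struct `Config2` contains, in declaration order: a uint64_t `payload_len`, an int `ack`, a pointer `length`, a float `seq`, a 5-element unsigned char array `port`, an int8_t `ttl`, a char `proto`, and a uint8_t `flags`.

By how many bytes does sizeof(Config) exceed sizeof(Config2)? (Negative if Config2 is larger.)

0..4  ack  (4B, 4-aligned)
4..8  length  (4B, 4-aligned)
8..9  ttl  (1B, 1-aligned)
9..14  port  (5B, 1-aligned)
14..15  proto  (1B, 1-aligned)
15..16  -- padding (1B)
16..20  seq  (4B, 4-aligned)
20..24  -- padding (4B)
24..32  payload_len  (8B, 8-aligned)
32..33  flags  (1B, 1-aligned)
33..40  -- tail padding (7B)
sizeof = 40, alignof = 8
— Config2 —
0..8  payload_len  (8B, 8-aligned)
8..12  ack  (4B, 4-aligned)
12..16  length  (4B, 4-aligned)
16..20  seq  (4B, 4-aligned)
20..25  port  (5B, 1-aligned)
25..26  ttl  (1B, 1-aligned)
26..27  proto  (1B, 1-aligned)
27..28  flags  (1B, 1-aligned)
28..32  -- tail padding (4B)
sizeof = 32, alignof = 8
40 − 32 = 8

8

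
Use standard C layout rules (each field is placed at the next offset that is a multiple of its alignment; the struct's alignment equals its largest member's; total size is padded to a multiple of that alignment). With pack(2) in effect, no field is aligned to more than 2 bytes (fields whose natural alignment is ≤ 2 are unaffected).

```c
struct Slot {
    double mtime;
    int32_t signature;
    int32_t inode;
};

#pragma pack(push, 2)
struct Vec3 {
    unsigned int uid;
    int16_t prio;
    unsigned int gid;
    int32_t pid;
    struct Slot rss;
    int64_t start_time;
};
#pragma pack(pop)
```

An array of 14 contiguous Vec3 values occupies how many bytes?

532

Slot: @0: mtime [8B, align 8] → 8; @8: signature [4B, align 4] → 12; @12: inode [4B, align 4] → 16; size 16, align 8
@0: uid [4B, align 2] → 4
@4: prio [2B, align 2] → 6
@6: gid [4B, align 2] → 10
@10: pid [4B, align 2] → 14
@14: rss [16B, align 2] → 30
@30: start_time [8B, align 2] → 38
size 38, align 2
array of 14: 14 × 38 = 532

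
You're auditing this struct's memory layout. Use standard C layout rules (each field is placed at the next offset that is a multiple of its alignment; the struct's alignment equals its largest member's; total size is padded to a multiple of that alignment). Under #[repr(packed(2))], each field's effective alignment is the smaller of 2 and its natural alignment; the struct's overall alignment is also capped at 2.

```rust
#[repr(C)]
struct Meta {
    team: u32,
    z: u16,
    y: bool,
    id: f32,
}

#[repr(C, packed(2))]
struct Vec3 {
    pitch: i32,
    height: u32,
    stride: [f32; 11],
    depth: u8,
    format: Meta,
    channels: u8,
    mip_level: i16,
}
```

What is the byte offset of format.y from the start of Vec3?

60

Meta: 0..4  team  (4B, 4-aligned); 4..6  z  (2B, 2-aligned); 6..7  y  (1B, 1-aligned); 7..8  -- padding (1B); 8..12  id  (4B, 4-aligned); sizeof = 12, alignof = 4
0..4  pitch  (4B, 2-aligned)
4..8  height  (4B, 2-aligned)
8..52  stride  (44B, 2-aligned)
52..53  depth  (1B, 1-aligned)
53..54  -- padding (1B)
54..66  format  (12B, 2-aligned)
within Meta: y at 6
54 + 6 = 60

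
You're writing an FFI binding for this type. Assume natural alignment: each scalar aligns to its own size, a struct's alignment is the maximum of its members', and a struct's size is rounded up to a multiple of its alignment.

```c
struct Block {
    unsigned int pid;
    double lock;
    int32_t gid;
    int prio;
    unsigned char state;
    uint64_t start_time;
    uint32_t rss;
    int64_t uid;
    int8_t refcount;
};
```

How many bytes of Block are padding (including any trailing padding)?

22

@0: pid [4B, align 4] → 4
+4 pad (align 8)
@8: lock [8B, align 8] → 16
@16: gid [4B, align 4] → 20
@20: prio [4B, align 4] → 24
@24: state [1B, align 1] → 25
+7 pad (align 8)
@32: start_time [8B, align 8] → 40
@40: rss [4B, align 4] → 44
+4 pad (align 8)
@48: uid [8B, align 8] → 56
@56: refcount [1B, align 1] → 57
+7 tail pad (align 8)
size 64, align 8
data bytes 42, size 64 → padding 22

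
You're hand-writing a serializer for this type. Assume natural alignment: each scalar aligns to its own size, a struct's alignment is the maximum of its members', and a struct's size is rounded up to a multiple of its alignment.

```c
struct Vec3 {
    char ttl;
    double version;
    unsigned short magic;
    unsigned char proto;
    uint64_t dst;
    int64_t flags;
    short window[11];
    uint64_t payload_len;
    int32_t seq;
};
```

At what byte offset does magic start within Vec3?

16

@0: ttl [1B, align 1] → 1
+7 pad (align 8)
@8: version [8B, align 8] → 16
@16: magic [2B, align 2] → 18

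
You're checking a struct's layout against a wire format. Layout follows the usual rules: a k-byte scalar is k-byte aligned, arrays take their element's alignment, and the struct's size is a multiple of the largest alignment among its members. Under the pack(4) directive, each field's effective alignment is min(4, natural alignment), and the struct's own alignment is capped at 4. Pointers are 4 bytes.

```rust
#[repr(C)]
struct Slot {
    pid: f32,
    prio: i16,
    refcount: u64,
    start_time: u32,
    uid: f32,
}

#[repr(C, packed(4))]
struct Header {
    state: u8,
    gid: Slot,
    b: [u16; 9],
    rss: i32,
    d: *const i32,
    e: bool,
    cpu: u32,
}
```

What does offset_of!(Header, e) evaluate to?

56

Slot: pid at 0 (size 4, align 4) → ends 4; prio at 4 (size 2, align 2) → ends 6; pad 2 to align 8 for refcount; refcount at 8 (size 8, align 8) → ends 16; start_time at 16 (size 4, align 4) → ends 20; uid at 20 (size 4, align 4) → ends 24; total 24 bytes, alignment 8
state at 0 (size 1, align 1) → ends 1
pad 3 to align 4 for gid
gid at 4 (size 24, align 4) → ends 28
b at 28 (size 18, align 2) → ends 46
pad 2 to align 4 for rss
rss at 48 (size 4, align 4) → ends 52
d at 52 (size 4, align 4) → ends 56
e at 56 (size 1, align 1) → ends 57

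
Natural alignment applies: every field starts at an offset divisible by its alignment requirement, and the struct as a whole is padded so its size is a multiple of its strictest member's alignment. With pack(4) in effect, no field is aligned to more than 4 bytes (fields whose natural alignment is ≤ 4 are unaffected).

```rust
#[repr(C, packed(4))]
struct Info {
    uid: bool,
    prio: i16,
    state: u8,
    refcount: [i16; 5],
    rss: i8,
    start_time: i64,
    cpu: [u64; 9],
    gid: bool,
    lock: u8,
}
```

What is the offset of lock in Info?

101

@0: uid [1B, align 1] → 1
+1 pad (align 2)
@2: prio [2B, align 2] → 4
@4: state [1B, align 1] → 5
+1 pad (align 2)
@6: refcount [10B, align 2] → 16
@16: rss [1B, align 1] → 17
+3 pad (align 4)
@20: start_time [8B, align 4] → 28
@28: cpu [72B, align 4] → 100
@100: gid [1B, align 1] → 101
@101: lock [1B, align 1] → 102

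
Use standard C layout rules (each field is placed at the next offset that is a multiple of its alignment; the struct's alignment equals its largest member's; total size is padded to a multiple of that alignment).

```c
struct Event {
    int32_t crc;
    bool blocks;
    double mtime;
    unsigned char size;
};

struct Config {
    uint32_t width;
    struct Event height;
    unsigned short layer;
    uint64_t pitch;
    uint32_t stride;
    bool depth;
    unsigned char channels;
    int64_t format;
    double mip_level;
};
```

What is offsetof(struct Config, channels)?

53

Event: 0..4  crc  (4B, 4-aligned); 4..5  blocks  (1B, 1-aligned); 5..8  -- padding (3B); 8..16  mtime  (8B, 8-aligned); 16..17  size  (1B, 1-aligned); 17..24  -- tail padding (7B); sizeof = 24, alignof = 8
0..4  width  (4B, 4-aligned)
4..8  -- padding (4B)
8..32  height  (24B, 8-aligned)
32..34  layer  (2B, 2-aligned)
34..40  -- padding (6B)
40..48  pitch  (8B, 8-aligned)
48..52  stride  (4B, 4-aligned)
52..53  depth  (1B, 1-aligned)
53..54  channels  (1B, 1-aligned)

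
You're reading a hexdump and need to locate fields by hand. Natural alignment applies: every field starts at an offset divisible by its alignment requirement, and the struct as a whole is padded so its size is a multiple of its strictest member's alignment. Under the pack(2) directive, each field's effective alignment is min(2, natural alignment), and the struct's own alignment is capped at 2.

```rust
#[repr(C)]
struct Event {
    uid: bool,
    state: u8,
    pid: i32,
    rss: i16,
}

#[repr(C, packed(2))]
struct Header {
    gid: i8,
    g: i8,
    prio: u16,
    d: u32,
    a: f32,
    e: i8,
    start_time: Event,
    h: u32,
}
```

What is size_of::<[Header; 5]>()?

Event: 0..1  uid  (1B, 1-aligned); 1..2  state  (1B, 1-aligned); 2..4  -- padding (2B); 4..8  pid  (4B, 4-aligned); 8..10  rss  (2B, 2-aligned); 10..12  -- tail padding (2B); sizeof = 12, alignof = 4
0..1  gid  (1B, 1-aligned)
1..2  g  (1B, 1-aligned)
2..4  prio  (2B, 2-aligned)
4..8  d  (4B, 2-aligned)
8..12  a  (4B, 2-aligned)
12..13  e  (1B, 1-aligned)
13..14  -- padding (1B)
14..26  start_time  (12B, 2-aligned)
26..30  h  (4B, 2-aligned)
sizeof = 30, alignof = 2
array of 5: 5 × 30 = 150

150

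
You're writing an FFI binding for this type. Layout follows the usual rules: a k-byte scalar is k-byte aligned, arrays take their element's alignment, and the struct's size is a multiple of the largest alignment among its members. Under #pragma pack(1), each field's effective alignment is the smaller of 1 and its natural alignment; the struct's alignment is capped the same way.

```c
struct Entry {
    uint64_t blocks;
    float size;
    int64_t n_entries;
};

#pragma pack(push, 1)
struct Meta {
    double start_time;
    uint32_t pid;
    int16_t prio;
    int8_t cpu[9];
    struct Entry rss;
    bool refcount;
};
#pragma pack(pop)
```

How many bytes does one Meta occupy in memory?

Entry: 0..8  blocks  (8B, 8-aligned); 8..12  size  (4B, 4-aligned); 12..16  -- padding (4B); 16..24  n_entries  (8B, 8-aligned); sizeof = 24, alignof = 8
0..8  start_time  (8B, 1-aligned)
8..12  pid  (4B, 1-aligned)
12..14  prio  (2B, 1-aligned)
14..23  cpu  (9B, 1-aligned)
23..47  rss  (24B, 1-aligned)
47..48  refcount  (1B, 1-aligned)
sizeof = 48, alignof = 1

48 bytes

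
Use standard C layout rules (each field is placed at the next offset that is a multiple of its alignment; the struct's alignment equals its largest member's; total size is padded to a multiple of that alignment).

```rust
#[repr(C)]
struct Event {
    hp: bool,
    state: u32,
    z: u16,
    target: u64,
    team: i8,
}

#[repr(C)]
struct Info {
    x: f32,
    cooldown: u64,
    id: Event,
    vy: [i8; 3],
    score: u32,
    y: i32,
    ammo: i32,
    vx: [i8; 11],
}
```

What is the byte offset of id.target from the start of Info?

Event: 0..1  hp  (1B, 1-aligned); 1..4  -- padding (3B); 4..8  state  (4B, 4-aligned); 8..10  z  (2B, 2-aligned); 10..16  -- padding (6B); 16..24  target  (8B, 8-aligned); 24..25  team  (1B, 1-aligned); 25..32  -- tail padding (7B); sizeof = 32, alignof = 8
0..4  x  (4B, 4-aligned)
4..8  -- padding (4B)
8..16  cooldown  (8B, 8-aligned)
16..48  id  (32B, 8-aligned)
within Event: target at 16
16 + 16 = 32

32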